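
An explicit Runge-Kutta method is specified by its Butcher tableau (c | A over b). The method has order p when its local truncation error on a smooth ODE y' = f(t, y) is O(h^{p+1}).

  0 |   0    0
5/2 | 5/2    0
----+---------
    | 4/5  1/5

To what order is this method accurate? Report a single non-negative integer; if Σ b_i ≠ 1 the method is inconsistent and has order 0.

2

b = (4/5, 1/5)
c = (0, 5/2)
Σ b_i: 4/5·1 + 1/5·1 = 1 ✓
b·c: 1/5·5/2 = 1/2 ✓; 2 stages ⇒ order 2.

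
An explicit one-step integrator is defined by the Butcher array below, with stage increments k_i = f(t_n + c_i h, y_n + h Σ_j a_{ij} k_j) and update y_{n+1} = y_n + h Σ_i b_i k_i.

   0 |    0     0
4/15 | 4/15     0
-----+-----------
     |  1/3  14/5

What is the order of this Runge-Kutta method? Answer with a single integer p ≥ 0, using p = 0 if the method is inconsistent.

b = (1/3, 14/5)
c = (0, 4/15)
Σ b_i: 1/3·1 + 14/5·1 = 47/15 ≠ 1 ⇒ order 0.

0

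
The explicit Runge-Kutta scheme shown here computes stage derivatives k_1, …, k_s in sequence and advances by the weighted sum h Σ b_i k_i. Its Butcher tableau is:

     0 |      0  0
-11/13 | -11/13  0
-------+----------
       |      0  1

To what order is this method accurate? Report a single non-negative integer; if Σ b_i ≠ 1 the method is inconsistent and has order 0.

1

b = (0, 1)
c = (0, -11/13)
Σ b_i: 1·1 = 1 ✓
b·c: 1·(-11/13) = -11/13 ≠ 1/2 ⇒ order 1.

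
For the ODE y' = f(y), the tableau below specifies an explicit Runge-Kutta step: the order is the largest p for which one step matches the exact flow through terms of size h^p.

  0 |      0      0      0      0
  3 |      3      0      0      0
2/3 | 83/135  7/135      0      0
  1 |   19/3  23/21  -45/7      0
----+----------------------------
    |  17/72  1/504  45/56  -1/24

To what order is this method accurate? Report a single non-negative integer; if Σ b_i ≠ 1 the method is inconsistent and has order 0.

4

b = (17/72, 1/504, 45/56, -1/24)
c = (0, 3, 2/3, 1)
Ac = (0, 0, 7/45, -1)
Σ b_i: 17/72·1 + 1/504·1 + 45/56·1 + (-1/24)·1 = 1 ✓
b·c: 1/504·3 + 45/56·2/3 + (-1/24)·1 = 1/2 ✓
b·c²: 1/504·9 + 45/56·4/9 + (-1/24)·1 = 1/3 ✓
b·Ac: 45/56·7/45 + (-1/24)·(-1) = 1/6 ✓
b·c³: 1/504·27 + 45/56·8/27 + (-1/24)·1 = 1/4 ✓
b·(c∘Ac): 45/56·14/135 + (-1/24)·(-1) = 1/8 ✓
b·Ac²: 45/56·7/15 + (-1/24)·7 = 1/12 ✓
b·A²c: (-1/24)·(-1) = 1/24 ✓; 4 stages ⇒ order 4.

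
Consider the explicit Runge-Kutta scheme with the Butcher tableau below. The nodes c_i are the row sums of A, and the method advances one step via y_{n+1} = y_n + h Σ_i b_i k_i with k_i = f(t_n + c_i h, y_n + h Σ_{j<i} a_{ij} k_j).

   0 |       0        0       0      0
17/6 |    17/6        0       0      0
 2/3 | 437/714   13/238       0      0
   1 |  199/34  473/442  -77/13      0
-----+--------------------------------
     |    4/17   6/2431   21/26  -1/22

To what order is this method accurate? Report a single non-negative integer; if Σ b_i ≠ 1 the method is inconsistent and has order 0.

4

b = (4/17, 6/2431, 21/26, -1/22)
c = (0, 17/6, 2/3, 1)
Ac = (0, 0, 13/84, -11/12)
Σ b_i: 4/17·1 + 6/2431·1 + 21/26·1 + (-1/22)·1 = 1 ✓
b·c: 6/2431·17/6 + 21/26·2/3 + (-1/22)·1 = 1/2 ✓
b·c²: 6/2431·289/36 + 21/26·4/9 + (-1/22)·1 = 1/3 ✓
b·Ac: 21/26·13/84 + (-1/22)·(-11/12) = 1/6 ✓
b·c³: 6/2431·4913/216 + 21/26·8/27 + (-1/22)·1 = 1/4 ✓
b·(c∘Ac): 21/26·13/126 + (-1/22)·(-11/12) = 1/8 ✓
b·Ac²: 21/26·221/504 + (-1/22)·143/24 = 1/12 ✓
b·A²c: (-1/22)·(-11/12) = 1/24 ✓; 4 stages ⇒ order 4.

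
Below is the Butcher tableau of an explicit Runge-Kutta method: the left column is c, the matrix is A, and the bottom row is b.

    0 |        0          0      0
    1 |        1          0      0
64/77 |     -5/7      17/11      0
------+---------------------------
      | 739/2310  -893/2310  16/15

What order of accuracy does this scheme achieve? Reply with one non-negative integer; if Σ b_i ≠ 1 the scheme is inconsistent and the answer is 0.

b = (739/2310, -893/2310, 16/15)
c = (0, 1, 64/77)
Ac = (0, 0, 17/11)
Σ b_i: 739/2310·1 + (-893/2310)·1 + 16/15·1 = 1 ✓
b·c: (-893/2310)·1 + 16/15·64/77 = 1/2 ✓
b·c²: (-893/2310)·1 + 16/15·4096/5929 = 62311/177870 ≠ 1/3 ⇒ order 2.
b·Ac: 16/15·17/11 = 272/165 ≠ 1/6

2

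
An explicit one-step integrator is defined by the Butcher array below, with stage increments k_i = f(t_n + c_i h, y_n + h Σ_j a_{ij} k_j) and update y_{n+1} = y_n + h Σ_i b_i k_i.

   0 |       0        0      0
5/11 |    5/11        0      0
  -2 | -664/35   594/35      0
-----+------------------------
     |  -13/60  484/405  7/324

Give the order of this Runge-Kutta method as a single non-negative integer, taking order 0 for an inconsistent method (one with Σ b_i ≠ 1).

3

b = (-13/60, 484/405, 7/324)
c = (0, 5/11, -2)
Ac = (0, 0, 54/7)
Σ b_i: (-13/60)·1 + 484/405·1 + 7/324·1 = 1 ✓
b·c: 484/405·5/11 + 7/324·(-2) = 1/2 ✓
b·c²: 484/405·25/121 + 7/324·4 = 1/3 ✓
b·Ac: 7/324·54/7 = 1/6 ✓; 3 stages ⇒ order 3.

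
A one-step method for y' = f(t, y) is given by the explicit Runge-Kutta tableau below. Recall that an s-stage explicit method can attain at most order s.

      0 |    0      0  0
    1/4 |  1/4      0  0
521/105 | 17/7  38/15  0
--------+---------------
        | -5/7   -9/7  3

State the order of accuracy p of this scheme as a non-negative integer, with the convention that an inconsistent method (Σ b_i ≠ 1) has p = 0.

1

b = (-5/7, -9/7, 3)
c = (0, 1/4, 521/105)
Ac = (0, 0, 19/30)
Σ b_i: (-5/7)·1 + (-9/7)·1 + 3·1 = 1 ✓
b·c: (-9/7)·1/4 + 3·521/105 = 2039/140 ≠ 1/2 ⇒ order 1.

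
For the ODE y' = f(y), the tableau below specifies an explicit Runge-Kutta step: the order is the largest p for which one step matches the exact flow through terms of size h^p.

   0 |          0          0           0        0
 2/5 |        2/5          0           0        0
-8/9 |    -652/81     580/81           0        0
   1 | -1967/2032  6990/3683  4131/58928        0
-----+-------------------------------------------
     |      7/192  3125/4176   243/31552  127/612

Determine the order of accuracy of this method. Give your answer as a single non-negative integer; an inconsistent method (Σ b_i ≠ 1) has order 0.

b = (7/192, 3125/4176, 243/31552, 127/612)
c = (0, 2/5, -8/9, 1)
Ac = (0, 0, 232/81, 177/254)
Σ b_i: 7/192·1 + 3125/4176·1 + 243/31552·1 + 127/612·1 = 1 ✓
b·c: 3125/4176·2/5 + 243/31552·(-8/9) + 127/612·1 = 1/2 ✓
b·c²: 3125/4176·4/25 + 243/31552·64/81 + 127/612·1 = 1/3 ✓
b·Ac: 243/31552·232/81 + 127/612·177/254 = 1/6 ✓
b·c³: 3125/4176·8/125 + 243/31552·(-512/729) + 127/612·1 = 1/4 ✓
b·(c∘Ac): 243/31552·(-1856/729) + 127/612·177/254 = 1/8 ✓
b·Ac²: 243/31552·464/405 + 127/612·228/635 = 1/12 ✓
b·A²c: 127/612·51/254 = 1/24 ✓; 4 stages ⇒ order 4.

4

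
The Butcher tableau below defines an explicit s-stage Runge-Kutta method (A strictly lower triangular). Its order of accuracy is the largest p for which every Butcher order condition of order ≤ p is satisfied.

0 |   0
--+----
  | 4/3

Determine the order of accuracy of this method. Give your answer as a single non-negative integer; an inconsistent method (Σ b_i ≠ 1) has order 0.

0

b = (4/3)
c = (0)
Σ b_i: 4/3·1 = 4/3 ≠ 1 ⇒ order 0.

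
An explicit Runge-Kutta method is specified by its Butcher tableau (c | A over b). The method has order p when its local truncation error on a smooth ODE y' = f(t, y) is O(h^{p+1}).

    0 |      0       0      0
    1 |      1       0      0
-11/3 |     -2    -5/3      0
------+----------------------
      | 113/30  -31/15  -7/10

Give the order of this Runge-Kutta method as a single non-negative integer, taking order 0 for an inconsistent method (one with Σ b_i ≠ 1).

2

b = (113/30, -31/15, -7/10)
c = (0, 1, -11/3)
Ac = (0, 0, -5/3)
Σ b_i: 113/30·1 + (-31/15)·1 + (-7/10)·1 = 1 ✓
b·c: (-31/15)·1 + (-7/10)·(-11/3) = 1/2 ✓
b·c²: (-31/15)·1 + (-7/10)·121/9 = -1033/90 ≠ 1/3 ⇒ order 2.
b·Ac: (-7/10)·(-5/3) = 7/6 ≠ 1/6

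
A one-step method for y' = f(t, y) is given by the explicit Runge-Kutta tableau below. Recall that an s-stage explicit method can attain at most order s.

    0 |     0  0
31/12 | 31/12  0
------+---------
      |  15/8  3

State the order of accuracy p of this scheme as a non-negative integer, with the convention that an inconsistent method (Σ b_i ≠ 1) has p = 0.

b = (15/8, 3)
c = (0, 31/12)
Σ b_i: 15/8·1 + 3·1 = 39/8 ≠ 1 ⇒ order 0.

0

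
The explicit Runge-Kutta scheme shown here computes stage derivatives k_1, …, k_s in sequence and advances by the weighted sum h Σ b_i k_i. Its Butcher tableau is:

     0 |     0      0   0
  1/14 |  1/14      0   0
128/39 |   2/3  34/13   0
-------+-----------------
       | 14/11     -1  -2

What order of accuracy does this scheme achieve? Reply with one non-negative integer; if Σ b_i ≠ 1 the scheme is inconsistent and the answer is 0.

b = (14/11, -1, -2)
c = (0, 1/14, 128/39)
Ac = (0, 0, 17/91)
Σ b_i: 14/11·1 + (-1)·1 + (-2)·1 = -19/11 ≠ 1 ⇒ order 0.

0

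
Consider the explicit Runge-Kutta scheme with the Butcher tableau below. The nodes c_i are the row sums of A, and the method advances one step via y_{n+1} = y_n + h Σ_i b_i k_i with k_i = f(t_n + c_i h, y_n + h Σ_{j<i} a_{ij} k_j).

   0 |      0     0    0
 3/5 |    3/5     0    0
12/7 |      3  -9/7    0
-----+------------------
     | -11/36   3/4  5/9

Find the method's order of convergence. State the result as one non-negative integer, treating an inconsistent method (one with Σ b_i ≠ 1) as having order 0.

1

b = (-11/36, 3/4, 5/9)
c = (0, 3/5, 12/7)
Ac = (0, 0, -27/35)
Σ b_i: (-11/36)·1 + 3/4·1 + 5/9·1 = 1 ✓
b·c: 3/4·3/5 + 5/9·12/7 = 589/420 ≠ 1/2 ⇒ order 1.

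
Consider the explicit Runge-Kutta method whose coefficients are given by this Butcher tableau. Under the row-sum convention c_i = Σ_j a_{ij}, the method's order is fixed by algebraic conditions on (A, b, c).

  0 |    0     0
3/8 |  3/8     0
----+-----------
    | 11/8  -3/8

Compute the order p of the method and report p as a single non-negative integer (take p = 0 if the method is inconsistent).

b = (11/8, -3/8)
c = (0, 3/8)
Σ b_i: 11/8·1 + (-3/8)·1 = 1 ✓
b·c: (-3/8)·3/8 = -9/64 ≠ 1/2 ⇒ order 1.

1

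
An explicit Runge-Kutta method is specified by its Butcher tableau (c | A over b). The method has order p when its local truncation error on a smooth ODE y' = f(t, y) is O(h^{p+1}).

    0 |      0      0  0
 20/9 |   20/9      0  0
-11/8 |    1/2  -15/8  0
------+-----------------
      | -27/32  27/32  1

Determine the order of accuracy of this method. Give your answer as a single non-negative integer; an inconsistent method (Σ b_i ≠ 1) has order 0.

2

b = (-27/32, 27/32, 1)
c = (0, 20/9, -11/8)
Ac = (0, 0, -25/6)
Σ b_i: (-27/32)·1 + 27/32·1 + 1·1 = 1 ✓
b·c: 27/32·20/9 + 1·(-11/8) = 1/2 ✓
b·c²: 27/32·400/81 + 1·121/64 = 1163/192 ≠ 1/3 ⇒ order 2.
b·Ac: 1·(-25/6) = -25/6 ≠ 1/6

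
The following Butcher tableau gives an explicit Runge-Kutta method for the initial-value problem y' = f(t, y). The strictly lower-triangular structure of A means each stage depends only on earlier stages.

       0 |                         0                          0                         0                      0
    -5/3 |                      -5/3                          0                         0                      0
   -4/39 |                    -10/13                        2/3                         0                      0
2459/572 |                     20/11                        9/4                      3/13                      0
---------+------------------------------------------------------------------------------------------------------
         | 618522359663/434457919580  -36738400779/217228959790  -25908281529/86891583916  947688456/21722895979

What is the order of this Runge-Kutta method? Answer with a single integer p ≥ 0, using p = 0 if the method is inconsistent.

3

b = (618522359663/434457919580, -36738400779/217228959790, -25908281529/86891583916, 947688456/21722895979)
c = (0, -5/3, -4/39, 2459/572)
Ac = (0, 0, -10/9, -2551/676)
Σ b_i: 618522359663/434457919580·1 + (-36738400779/217228959790)·1 + (-25908281529/86891583916)·1 + 947688456/21722895979·1 = 1 ✓
b·c: (-36738400779/217228959790)·(-5/3) + (-25908281529/86891583916)·(-4/39) + 947688456/21722895979·2459/572 = 1/2 ✓
b·c²: (-36738400779/217228959790)·25/9 + (-25908281529/86891583916)·16/1521 + 947688456/21722895979·6046681/327184 = 1/3 ✓
b·Ac: (-25908281529/86891583916)·(-10/9) + 947688456/21722895979·(-2551/676) = 1/6 ✓
b·c³: (-36738400779/217228959790)·(-125/27) + (-25908281529/86891583916)·(-64/59319) + 947688456/21722895979·14868788579/187149248 = 950405690938199/223658936999784 ≠ 1/4 ⇒ order 3.
b·(c∘Ac): (-25908281529/86891583916)·40/351 + 947688456/21722895979·(-6272909/386672) = -3770279098723/5083157659086 ≠ 1/8
b·Ac²: (-25908281529/86891583916)·50/27 + 947688456/21722895979·164839/26364 = -1420197800171/5083157659086 ≠ 1/12
b·A²c: 947688456/21722895979·(-10/39) = -242997040/21722895979 ≠ 1/24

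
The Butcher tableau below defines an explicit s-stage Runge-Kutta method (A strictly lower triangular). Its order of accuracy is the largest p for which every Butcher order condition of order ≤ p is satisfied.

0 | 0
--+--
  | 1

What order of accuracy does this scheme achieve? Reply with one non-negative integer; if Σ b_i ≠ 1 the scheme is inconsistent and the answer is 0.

1

b = (1)
c = (0)
Σ b_i: 1·1 = 1 ✓; 1 stage ⇒ order 1.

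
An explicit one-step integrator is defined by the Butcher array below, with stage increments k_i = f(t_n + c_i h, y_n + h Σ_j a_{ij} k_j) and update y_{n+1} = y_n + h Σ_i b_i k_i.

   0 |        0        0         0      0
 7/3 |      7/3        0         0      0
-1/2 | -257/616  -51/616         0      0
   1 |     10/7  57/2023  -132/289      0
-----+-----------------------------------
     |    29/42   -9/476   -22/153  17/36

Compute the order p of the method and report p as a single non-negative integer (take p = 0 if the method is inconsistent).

4

b = (29/42, -9/476, -22/153, 17/36)
c = (0, 7/3, -1/2, 1)
Ac = (0, 0, -17/88, 5/17)
Σ b_i: 29/42·1 + (-9/476)·1 + (-22/153)·1 + 17/36·1 = 1 ✓
b·c: (-9/476)·7/3 + (-22/153)·(-1/2) + 17/36·1 = 1/2 ✓
b·c²: (-9/476)·49/9 + (-22/153)·1/4 + 17/36·1 = 1/3 ✓
b·Ac: (-22/153)·(-17/88) + 17/36·5/17 = 1/6 ✓
b·c³: (-9/476)·343/27 + (-22/153)·(-1/8) + 17/36·1 = 1/4 ✓
b·(c∘Ac): (-22/153)·17/176 + 17/36·5/17 = 1/8 ✓
b·Ac²: (-22/153)·(-119/264) + 17/36·2/51 = 1/12 ✓
b·A²c: 17/36·3/34 = 1/24 ✓; 4 stages ⇒ order 4.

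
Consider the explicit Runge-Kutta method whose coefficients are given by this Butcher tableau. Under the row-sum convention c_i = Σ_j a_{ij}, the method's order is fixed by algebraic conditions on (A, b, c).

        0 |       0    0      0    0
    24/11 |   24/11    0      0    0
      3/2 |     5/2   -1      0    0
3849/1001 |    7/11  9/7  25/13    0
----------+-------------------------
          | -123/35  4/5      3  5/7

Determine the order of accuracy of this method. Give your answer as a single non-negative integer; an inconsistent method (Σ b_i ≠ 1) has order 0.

b = (-123/35, 4/5, 3, 5/7)
c = (0, 24/11, 3/2, 3849/1001)
Ac = (0, 0, -24/11, 11391/2002)
Σ b_i: (-123/35)·1 + 4/5·1 + 3·1 + 5/7·1 = 1 ✓
b·c: 4/5·24/11 + 3·3/2 + 5/7·3849/1001 = 57279/6370 ≠ 1/2 ⇒ order 1.

1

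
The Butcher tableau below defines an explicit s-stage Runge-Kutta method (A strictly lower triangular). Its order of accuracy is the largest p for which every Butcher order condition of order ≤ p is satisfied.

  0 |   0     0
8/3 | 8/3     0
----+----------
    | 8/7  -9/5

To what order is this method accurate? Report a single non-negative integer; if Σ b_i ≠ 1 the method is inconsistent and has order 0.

b = (8/7, -9/5)
c = (0, 8/3)
Σ b_i: 8/7·1 + (-9/5)·1 = -23/35 ≠ 1 ⇒ order 0.

0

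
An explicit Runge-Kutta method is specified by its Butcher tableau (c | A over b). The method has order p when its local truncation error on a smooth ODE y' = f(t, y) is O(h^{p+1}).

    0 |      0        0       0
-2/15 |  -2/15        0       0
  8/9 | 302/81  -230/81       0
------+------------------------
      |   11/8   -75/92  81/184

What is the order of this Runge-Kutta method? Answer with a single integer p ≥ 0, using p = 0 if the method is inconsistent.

3

b = (11/8, -75/92, 81/184)
c = (0, -2/15, 8/9)
Ac = (0, 0, 92/243)
Σ b_i: 11/8·1 + (-75/92)·1 + 81/184·1 = 1 ✓
b·c: (-75/92)·(-2/15) + 81/184·8/9 = 1/2 ✓
b·c²: (-75/92)·4/225 + 81/184·64/81 = 1/3 ✓
b·Ac: 81/184·92/243 = 1/6 ✓; 3 stages ⇒ order 3.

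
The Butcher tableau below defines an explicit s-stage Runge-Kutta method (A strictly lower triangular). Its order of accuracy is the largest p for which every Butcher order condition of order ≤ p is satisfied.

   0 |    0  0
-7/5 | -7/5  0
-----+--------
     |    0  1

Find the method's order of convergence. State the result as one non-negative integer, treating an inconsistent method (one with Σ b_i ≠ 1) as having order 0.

1

b = (0, 1)
c = (0, -7/5)
Σ b_i: 1·1 = 1 ✓
b·c: 1·(-7/5) = -7/5 ≠ 1/2 ⇒ order 1.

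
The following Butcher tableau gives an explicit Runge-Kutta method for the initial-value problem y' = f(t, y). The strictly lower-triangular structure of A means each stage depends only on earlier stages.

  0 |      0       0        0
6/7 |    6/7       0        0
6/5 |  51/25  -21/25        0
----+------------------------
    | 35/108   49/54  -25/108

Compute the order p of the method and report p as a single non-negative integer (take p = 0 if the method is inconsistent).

3

b = (35/108, 49/54, -25/108)
c = (0, 6/7, 6/5)
Ac = (0, 0, -18/25)
Σ b_i: 35/108·1 + 49/54·1 + (-25/108)·1 = 1 ✓
b·c: 49/54·6/7 + (-25/108)·6/5 = 1/2 ✓
b·c²: 49/54·36/49 + (-25/108)·36/25 = 1/3 ✓
b·Ac: (-25/108)·(-18/25) = 1/6 ✓; 3 stages ⇒ order 3.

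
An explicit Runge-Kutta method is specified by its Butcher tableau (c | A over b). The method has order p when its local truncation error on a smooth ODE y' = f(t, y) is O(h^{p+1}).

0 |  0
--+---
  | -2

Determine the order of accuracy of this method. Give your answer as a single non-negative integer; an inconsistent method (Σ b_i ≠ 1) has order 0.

b = (-2)
c = (0)
Σ b_i: (-2)·1 = -2 ≠ 1 ⇒ order 0.

0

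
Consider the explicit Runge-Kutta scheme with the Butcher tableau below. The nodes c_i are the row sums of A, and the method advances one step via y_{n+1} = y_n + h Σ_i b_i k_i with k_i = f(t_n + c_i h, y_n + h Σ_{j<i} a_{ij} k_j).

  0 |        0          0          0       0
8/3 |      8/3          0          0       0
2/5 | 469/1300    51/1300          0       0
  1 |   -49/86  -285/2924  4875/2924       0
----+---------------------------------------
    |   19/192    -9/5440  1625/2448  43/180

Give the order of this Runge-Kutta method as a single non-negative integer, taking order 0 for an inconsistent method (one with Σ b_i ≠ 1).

4

b = (19/192, -9/5440, 1625/2448, 43/180)
c = (0, 8/3, 2/5, 1)
Ac = (0, 0, 34/325, 35/86)
Σ b_i: 19/192·1 + (-9/5440)·1 + 1625/2448·1 + 43/180·1 = 1 ✓
b·c: (-9/5440)·8/3 + 1625/2448·2/5 + 43/180·1 = 1/2 ✓
b·c²: (-9/5440)·64/9 + 1625/2448·4/25 + 43/180·1 = 1/3 ✓
b·Ac: 1625/2448·34/325 + 43/180·35/86 = 1/6 ✓
b·c³: (-9/5440)·512/27 + 1625/2448·8/125 + 43/180·1 = 1/4 ✓
b·(c∘Ac): 1625/2448·68/1625 + 43/180·35/86 = 1/8 ✓
b·Ac²: 1625/2448·272/975 + 43/180·(-55/129) = 1/12 ✓
b·A²c: 43/180·15/86 = 1/24 ✓; 4 stages ⇒ order 4.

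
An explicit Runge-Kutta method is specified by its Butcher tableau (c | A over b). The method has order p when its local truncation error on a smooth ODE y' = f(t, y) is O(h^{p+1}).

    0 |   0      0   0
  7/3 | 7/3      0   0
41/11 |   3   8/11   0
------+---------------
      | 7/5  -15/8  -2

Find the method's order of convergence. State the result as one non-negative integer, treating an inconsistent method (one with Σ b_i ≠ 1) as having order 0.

0

b = (7/5, -15/8, -2)
c = (0, 7/3, 41/11)
Ac = (0, 0, 56/33)
Σ b_i: 7/5·1 + (-15/8)·1 + (-2)·1 = -99/40 ≠ 1 ⇒ order 0.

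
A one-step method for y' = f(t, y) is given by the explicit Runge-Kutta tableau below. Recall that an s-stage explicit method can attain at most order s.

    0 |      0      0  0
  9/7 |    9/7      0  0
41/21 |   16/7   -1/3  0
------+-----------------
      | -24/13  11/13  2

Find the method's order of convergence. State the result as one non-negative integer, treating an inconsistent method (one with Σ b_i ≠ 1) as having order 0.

1

b = (-24/13, 11/13, 2)
c = (0, 9/7, 41/21)
Ac = (0, 0, -3/7)
Σ b_i: (-24/13)·1 + 11/13·1 + 2·1 = 1 ✓
b·c: 11/13·9/7 + 2·41/21 = 1363/273 ≠ 1/2 ⇒ order 1.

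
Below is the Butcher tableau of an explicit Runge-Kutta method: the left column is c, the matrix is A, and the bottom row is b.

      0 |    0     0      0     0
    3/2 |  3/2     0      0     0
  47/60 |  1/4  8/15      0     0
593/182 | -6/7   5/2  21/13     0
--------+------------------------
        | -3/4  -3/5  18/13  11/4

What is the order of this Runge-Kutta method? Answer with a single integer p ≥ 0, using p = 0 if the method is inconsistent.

b = (-3/4, -3/5, 18/13, 11/4)
c = (0, 3/2, 47/60, 593/182)
Ac = (0, 0, 4/5, 326/65)
Σ b_i: (-3/4)·1 + (-3/5)·1 + 18/13·1 + 11/4·1 = 181/65 ≠ 1 ⇒ order 0.

0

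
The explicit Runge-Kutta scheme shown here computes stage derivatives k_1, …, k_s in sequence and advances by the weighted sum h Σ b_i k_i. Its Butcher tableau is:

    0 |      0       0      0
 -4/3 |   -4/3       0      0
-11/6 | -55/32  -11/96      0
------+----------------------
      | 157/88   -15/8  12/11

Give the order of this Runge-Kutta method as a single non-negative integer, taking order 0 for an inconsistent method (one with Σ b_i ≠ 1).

3

b = (157/88, -15/8, 12/11)
c = (0, -4/3, -11/6)
Ac = (0, 0, 11/72)
Σ b_i: 157/88·1 + (-15/8)·1 + 12/11·1 = 1 ✓
b·c: (-15/8)·(-4/3) + 12/11·(-11/6) = 1/2 ✓
b·c²: (-15/8)·16/9 + 12/11·121/36 = 1/3 ✓
b·Ac: 12/11·11/72 = 1/6 ✓; 3 stages ⇒ order 3.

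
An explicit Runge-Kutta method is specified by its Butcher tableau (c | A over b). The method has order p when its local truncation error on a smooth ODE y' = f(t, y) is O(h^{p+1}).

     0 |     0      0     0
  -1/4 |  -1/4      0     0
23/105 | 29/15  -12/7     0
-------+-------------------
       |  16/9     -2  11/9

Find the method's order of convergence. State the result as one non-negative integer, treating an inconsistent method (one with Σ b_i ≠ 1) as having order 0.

b = (16/9, -2, 11/9)
c = (0, -1/4, 23/105)
Ac = (0, 0, 3/7)
Σ b_i: 16/9·1 + (-2)·1 + 11/9·1 = 1 ✓
b·c: (-2)·(-1/4) + 11/9·23/105 = 1451/1890 ≠ 1/2 ⇒ order 1.

1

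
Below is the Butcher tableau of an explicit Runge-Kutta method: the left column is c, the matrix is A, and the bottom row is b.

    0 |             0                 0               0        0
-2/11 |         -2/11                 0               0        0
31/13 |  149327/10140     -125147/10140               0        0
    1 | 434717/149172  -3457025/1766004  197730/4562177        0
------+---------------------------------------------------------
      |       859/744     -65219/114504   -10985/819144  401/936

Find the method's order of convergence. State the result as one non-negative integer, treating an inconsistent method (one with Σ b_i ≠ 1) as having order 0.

4

b = (859/744, -65219/114504, -10985/819144, 401/936)
c = (0, -2/11, 31/13, 1)
Ac = (0, 0, 11377/5070, 1105/2406)
Σ b_i: 859/744·1 + (-65219/114504)·1 + (-10985/819144)·1 + 401/936·1 = 1 ✓
b·c: (-65219/114504)·(-2/11) + (-10985/819144)·31/13 + 401/936·1 = 1/2 ✓
b·c²: (-65219/114504)·4/121 + (-10985/819144)·961/169 + 401/936·1 = 1/3 ✓
b·Ac: (-10985/819144)·11377/5070 + 401/936·1105/2406 = 1/6 ✓
b·c³: (-65219/114504)·(-8/1331) + (-10985/819144)·29791/2197 + 401/936·1 = 1/4 ✓
b·(c∘Ac): (-10985/819144)·352687/65910 + 401/936·1105/2406 = 1/8 ✓
b·Ac²: (-10985/819144)·(-11377/27885) + 401/936·2405/13233 = 1/12 ✓
b·A²c: 401/936·39/401 = 1/24 ✓; 4 stages ⇒ order 4.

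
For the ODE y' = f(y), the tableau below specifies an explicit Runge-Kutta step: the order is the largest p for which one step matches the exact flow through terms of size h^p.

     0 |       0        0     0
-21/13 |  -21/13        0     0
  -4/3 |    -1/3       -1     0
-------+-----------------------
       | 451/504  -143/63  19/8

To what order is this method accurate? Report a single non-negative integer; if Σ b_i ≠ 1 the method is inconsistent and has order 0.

b = (451/504, -143/63, 19/8)
c = (0, -21/13, -4/3)
Ac = (0, 0, 21/13)
Σ b_i: 451/504·1 + (-143/63)·1 + 19/8·1 = 1 ✓
b·c: (-143/63)·(-21/13) + 19/8·(-4/3) = 1/2 ✓
b·c²: (-143/63)·441/169 + 19/8·16/9 = -199/117 ≠ 1/3 ⇒ order 2.
b·Ac: 19/8·21/13 = 399/104 ≠ 1/6

2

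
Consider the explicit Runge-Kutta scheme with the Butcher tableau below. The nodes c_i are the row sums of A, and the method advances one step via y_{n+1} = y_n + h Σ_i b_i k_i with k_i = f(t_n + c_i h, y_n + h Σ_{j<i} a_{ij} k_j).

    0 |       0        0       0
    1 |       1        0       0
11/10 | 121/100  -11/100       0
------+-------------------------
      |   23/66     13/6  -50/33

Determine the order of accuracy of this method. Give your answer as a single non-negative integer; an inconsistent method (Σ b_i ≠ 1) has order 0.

3

b = (23/66, 13/6, -50/33)
c = (0, 1, 11/10)
Ac = (0, 0, -11/100)
Σ b_i: 23/66·1 + 13/6·1 + (-50/33)·1 = 1 ✓
b·c: 13/6·1 + (-50/33)·11/10 = 1/2 ✓
b·c²: 13/6·1 + (-50/33)·121/100 = 1/3 ✓
b·Ac: (-50/33)·(-11/100) = 1/6 ✓; 3 stages ⇒ order 3.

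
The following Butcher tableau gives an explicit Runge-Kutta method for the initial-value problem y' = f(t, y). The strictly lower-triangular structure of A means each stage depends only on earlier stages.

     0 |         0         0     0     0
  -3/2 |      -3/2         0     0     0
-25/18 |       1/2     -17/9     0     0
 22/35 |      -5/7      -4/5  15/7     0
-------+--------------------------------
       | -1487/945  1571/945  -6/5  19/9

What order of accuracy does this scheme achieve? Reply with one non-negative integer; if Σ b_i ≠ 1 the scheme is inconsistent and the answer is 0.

b = (-1487/945, 1571/945, -6/5, 19/9)
c = (0, -3/2, -25/18, 22/35)
Ac = (0, 0, 17/6, -373/210)
Σ b_i: (-1487/945)·1 + 1571/945·1 + (-6/5)·1 + 19/9·1 = 1 ✓
b·c: 1571/945·(-3/2) + (-6/5)·(-25/18) + 19/9·22/35 = 1/2 ✓
b·c²: 1571/945·9/4 + (-6/5)·625/324 + 19/9·484/1225 = 298967/132300 ≠ 1/3 ⇒ order 2.
b·Ac: (-6/5)·17/6 + 19/9·(-373/210) = -13513/1890 ≠ 1/6

2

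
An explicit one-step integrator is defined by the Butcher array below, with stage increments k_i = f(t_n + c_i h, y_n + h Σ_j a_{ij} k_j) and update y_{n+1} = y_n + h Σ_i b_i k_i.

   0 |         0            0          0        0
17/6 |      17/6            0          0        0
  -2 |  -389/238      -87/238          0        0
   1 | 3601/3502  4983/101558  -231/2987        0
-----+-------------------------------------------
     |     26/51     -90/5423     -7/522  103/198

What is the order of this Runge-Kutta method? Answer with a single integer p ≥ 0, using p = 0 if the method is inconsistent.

b = (26/51, -90/5423, -7/522, 103/198)
c = (0, 17/6, -2, 1)
Ac = (0, 0, -29/28, 121/412)
Σ b_i: 26/51·1 + (-90/5423)·1 + (-7/522)·1 + 103/198·1 = 1 ✓
b·c: (-90/5423)·17/6 + (-7/522)·(-2) + 103/198·1 = 1/2 ✓
b·c²: (-90/5423)·289/36 + (-7/522)·4 + 103/198·1 = 1/3 ✓
b·Ac: (-7/522)·(-29/28) + 103/198·121/412 = 1/6 ✓
b·c³: (-90/5423)·4913/216 + (-7/522)·(-8) + 103/198·1 = 1/4 ✓
b·(c∘Ac): (-7/522)·29/14 + 103/198·121/412 = 1/8 ✓
b·Ac²: (-7/522)·(-493/168) + 103/198·209/2472 = 1/12 ✓
b·A²c: 103/198·33/412 = 1/24 ✓; 4 stages ⇒ order 4.

4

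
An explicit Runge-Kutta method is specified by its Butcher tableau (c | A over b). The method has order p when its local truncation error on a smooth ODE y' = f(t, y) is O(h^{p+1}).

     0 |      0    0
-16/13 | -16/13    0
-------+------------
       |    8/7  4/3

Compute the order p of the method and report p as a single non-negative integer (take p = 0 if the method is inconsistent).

0

b = (8/7, 4/3)
c = (0, -16/13)
Σ b_i: 8/7·1 + 4/3·1 = 52/21 ≠ 1 ⇒ order 0.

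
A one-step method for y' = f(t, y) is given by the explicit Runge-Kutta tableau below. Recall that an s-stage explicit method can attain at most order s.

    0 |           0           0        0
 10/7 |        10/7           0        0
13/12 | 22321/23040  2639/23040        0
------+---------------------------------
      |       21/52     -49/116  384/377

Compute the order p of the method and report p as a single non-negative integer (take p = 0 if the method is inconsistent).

3

b = (21/52, -49/116, 384/377)
c = (0, 10/7, 13/12)
Ac = (0, 0, 377/2304)
Σ b_i: 21/52·1 + (-49/116)·1 + 384/377·1 = 1 ✓
b·c: (-49/116)·10/7 + 384/377·13/12 = 1/2 ✓
b·c²: (-49/116)·100/49 + 384/377·169/144 = 1/3 ✓
b·Ac: 384/377·377/2304 = 1/6 ✓; 3 stages ⇒ order 3.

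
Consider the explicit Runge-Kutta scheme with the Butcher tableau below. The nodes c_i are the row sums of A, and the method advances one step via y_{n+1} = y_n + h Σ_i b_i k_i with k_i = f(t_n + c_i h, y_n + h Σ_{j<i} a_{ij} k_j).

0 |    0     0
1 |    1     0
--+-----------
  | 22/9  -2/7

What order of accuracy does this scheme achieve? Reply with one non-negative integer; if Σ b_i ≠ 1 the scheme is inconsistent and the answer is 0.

0

b = (22/9, -2/7)
c = (0, 1)
Σ b_i: 22/9·1 + (-2/7)·1 = 136/63 ≠ 1 ⇒ order 0.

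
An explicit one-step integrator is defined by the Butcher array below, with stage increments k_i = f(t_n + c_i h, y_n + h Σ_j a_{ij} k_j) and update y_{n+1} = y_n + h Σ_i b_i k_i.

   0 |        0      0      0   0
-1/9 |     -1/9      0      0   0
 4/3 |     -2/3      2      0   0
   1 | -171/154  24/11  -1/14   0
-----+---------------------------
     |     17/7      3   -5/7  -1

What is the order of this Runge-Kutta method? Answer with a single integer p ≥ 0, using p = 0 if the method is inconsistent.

0

b = (17/7, 3, -5/7, -1)
c = (0, -1/9, 4/3, 1)
Ac = (0, 0, -2/9, -26/77)
Σ b_i: 17/7·1 + 3·1 + (-5/7)·1 + (-1)·1 = 26/7 ≠ 1 ⇒ order 0.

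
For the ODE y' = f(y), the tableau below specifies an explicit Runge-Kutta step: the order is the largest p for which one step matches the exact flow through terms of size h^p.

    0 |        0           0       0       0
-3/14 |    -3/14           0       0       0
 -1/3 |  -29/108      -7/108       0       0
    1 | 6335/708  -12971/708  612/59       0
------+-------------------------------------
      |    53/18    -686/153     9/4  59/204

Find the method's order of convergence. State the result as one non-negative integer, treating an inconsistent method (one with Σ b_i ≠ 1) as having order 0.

b = (53/18, -686/153, 9/4, 59/204)
c = (0, -3/14, -1/3, 1)
Ac = (0, 0, 1/72, 221/472)
Σ b_i: 53/18·1 + (-686/153)·1 + 9/4·1 + 59/204·1 = 1 ✓
b·c: (-686/153)·(-3/14) + 9/4·(-1/3) + 59/204·1 = 1/2 ✓
b·c²: (-686/153)·9/196 + 9/4·1/9 + 59/204·1 = 1/3 ✓
b·Ac: 9/4·1/72 + 59/204·221/472 = 1/6 ✓
b·c³: (-686/153)·(-27/2744) + 9/4·(-1/27) + 59/204·1 = 1/4 ✓
b·(c∘Ac): 9/4·(-1/216) + 59/204·221/472 = 1/8 ✓
b·Ac²: 9/4·(-1/336) + 59/204·2057/6608 = 1/12 ✓
b·A²c: 59/204·17/118 = 1/24 ✓; 4 stages ⇒ order 4.

4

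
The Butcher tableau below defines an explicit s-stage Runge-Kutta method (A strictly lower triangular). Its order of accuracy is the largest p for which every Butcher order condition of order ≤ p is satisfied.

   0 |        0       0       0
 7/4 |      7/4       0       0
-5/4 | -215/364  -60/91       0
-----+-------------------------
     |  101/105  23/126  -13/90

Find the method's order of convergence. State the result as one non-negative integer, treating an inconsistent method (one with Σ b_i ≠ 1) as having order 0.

3

b = (101/105, 23/126, -13/90)
c = (0, 7/4, -5/4)
Ac = (0, 0, -15/13)
Σ b_i: 101/105·1 + 23/126·1 + (-13/90)·1 = 1 ✓
b·c: 23/126·7/4 + (-13/90)·(-5/4) = 1/2 ✓
b·c²: 23/126·49/16 + (-13/90)·25/16 = 1/3 ✓
b·Ac: (-13/90)·(-15/13) = 1/6 ✓; 3 stages ⇒ order 3.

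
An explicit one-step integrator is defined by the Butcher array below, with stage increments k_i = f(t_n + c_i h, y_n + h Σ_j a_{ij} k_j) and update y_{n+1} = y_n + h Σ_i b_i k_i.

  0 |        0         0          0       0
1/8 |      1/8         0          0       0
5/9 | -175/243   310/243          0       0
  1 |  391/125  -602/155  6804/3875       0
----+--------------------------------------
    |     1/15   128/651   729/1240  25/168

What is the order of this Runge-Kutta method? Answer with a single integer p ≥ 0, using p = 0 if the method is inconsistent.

b = (1/15, 128/651, 729/1240, 25/168)
c = (0, 1/8, 5/9, 1)
Ac = (0, 0, 155/972, 49/100)
Σ b_i: 1/15·1 + 128/651·1 + 729/1240·1 + 25/168·1 = 1 ✓
b·c: 128/651·1/8 + 729/1240·5/9 + 25/168·1 = 1/2 ✓
b·c²: 128/651·1/64 + 729/1240·25/81 + 25/168·1 = 1/3 ✓
b·Ac: 729/1240·155/972 + 25/168·49/100 = 1/6 ✓
b·c³: 128/651·1/512 + 729/1240·125/729 + 25/168·1 = 1/4 ✓
b·(c∘Ac): 729/1240·775/8748 + 25/168·49/100 = 1/8 ✓
b·Ac²: 729/1240·155/7776 + 25/168·77/160 = 1/12 ✓
b·A²c: 25/168·7/25 = 1/24 ✓; 4 stages ⇒ order 4.

4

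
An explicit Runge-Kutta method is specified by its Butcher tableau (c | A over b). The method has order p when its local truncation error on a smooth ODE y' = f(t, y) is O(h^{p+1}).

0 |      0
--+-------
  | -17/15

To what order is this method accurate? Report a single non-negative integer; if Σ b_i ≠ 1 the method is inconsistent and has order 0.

0

b = (-17/15)
c = (0)
Σ b_i: (-17/15)·1 = -17/15 ≠ 1 ⇒ order 0.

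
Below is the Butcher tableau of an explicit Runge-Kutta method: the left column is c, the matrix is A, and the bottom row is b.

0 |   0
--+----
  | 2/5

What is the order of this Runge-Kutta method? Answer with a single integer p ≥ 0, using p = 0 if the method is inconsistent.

b = (2/5)
c = (0)
Σ b_i: 2/5·1 = 2/5 ≠ 1 ⇒ order 0.

0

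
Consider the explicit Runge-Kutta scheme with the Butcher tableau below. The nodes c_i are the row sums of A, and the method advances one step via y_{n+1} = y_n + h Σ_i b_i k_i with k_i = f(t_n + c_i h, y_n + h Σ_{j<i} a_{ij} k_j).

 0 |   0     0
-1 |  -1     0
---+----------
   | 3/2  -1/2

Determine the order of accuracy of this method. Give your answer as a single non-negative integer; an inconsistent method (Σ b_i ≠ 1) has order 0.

2

b = (3/2, -1/2)
c = (0, -1)
Σ b_i: 3/2·1 + (-1/2)·1 = 1 ✓
b·c: (-1/2)·(-1) = 1/2 ✓; 2 stages ⇒ order 2.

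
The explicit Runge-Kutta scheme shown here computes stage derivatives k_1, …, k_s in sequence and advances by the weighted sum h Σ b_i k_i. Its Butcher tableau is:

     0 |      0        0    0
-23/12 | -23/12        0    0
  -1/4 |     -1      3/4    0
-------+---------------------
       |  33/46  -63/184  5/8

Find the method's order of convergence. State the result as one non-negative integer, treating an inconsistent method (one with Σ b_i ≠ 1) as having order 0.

2

b = (33/46, -63/184, 5/8)
c = (0, -23/12, -1/4)
Ac = (0, 0, -23/16)
Σ b_i: 33/46·1 + (-63/184)·1 + 5/8·1 = 1 ✓
b·c: (-63/184)·(-23/12) + 5/8·(-1/4) = 1/2 ✓
b·c²: (-63/184)·529/144 + 5/8·1/16 = -39/32 ≠ 1/3 ⇒ order 2.
b·Ac: 5/8·(-23/16) = -115/128 ≠ 1/6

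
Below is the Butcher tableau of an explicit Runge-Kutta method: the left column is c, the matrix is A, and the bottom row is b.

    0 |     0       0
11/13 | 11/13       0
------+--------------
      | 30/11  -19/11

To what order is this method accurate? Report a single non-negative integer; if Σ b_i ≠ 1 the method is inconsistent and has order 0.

b = (30/11, -19/11)
c = (0, 11/13)
Σ b_i: 30/11·1 + (-19/11)·1 = 1 ✓
b·c: (-19/11)·11/13 = -19/13 ≠ 1/2 ⇒ order 1.

1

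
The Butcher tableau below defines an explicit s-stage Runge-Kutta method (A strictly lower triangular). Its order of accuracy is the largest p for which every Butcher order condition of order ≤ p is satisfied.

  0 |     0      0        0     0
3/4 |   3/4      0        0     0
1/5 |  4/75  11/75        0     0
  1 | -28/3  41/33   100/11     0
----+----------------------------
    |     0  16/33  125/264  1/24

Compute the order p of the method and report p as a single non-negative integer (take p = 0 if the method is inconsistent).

4

b = (0, 16/33, 125/264, 1/24)
c = (0, 3/4, 1/5, 1)
Ac = (0, 0, 11/100, 11/4)
Σ b_i: 16/33·1 + 125/264·1 + 1/24·1 = 1 ✓
b·c: 16/33·3/4 + 125/264·1/5 + 1/24·1 = 1/2 ✓
b·c²: 16/33·9/16 + 125/264·1/25 + 1/24·1 = 1/3 ✓
b·Ac: 125/264·11/100 + 1/24·11/4 = 1/6 ✓
b·c³: 16/33·27/64 + 125/264·1/125 + 1/24·1 = 1/4 ✓
b·(c∘Ac): 125/264·11/500 + 1/24·11/4 = 1/8 ✓
b·Ac²: 125/264·33/400 + 1/24·17/16 = 1/12 ✓
b·A²c: 1/24·1 = 1/24 ✓; 4 stages ⇒ order 4.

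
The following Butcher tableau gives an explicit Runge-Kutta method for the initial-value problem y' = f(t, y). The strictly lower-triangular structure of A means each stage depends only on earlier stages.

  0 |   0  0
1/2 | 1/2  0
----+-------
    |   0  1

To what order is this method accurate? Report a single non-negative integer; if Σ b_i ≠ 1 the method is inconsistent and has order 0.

b = (0, 1)
c = (0, 1/2)
Σ b_i: 1·1 = 1 ✓
b·c: 1·1/2 = 1/2 ✓; 2 stages ⇒ order 2.

2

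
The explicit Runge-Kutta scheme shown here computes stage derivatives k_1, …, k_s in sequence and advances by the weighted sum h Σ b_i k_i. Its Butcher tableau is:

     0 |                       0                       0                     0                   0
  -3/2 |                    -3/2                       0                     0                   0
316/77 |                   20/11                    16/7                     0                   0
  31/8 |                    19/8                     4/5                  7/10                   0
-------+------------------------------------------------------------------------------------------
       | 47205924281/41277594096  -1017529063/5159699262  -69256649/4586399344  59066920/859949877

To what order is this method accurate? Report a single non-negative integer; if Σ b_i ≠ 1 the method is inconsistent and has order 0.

b = (47205924281/41277594096, -1017529063/5159699262, -69256649/4586399344, 59066920/859949877)
c = (0, -3/2, 316/77, 31/8)
Ac = (0, 0, -24/7, 92/55)
Σ b_i: 47205924281/41277594096·1 + (-1017529063/5159699262)·1 + (-69256649/4586399344)·1 + 59066920/859949877·1 = 1 ✓
b·c: (-1017529063/5159699262)·(-3/2) + (-69256649/4586399344)·316/77 + 59066920/859949877·31/8 = 1/2 ✓
b·c²: (-1017529063/5159699262)·9/4 + (-69256649/4586399344)·99856/5929 + 59066920/859949877·961/64 = 1/3 ✓
b·Ac: (-69256649/4586399344)·(-24/7) + 59066920/859949877·92/55 = 1/6 ✓
b·c³: (-1017529063/5159699262)·(-27/8) + (-69256649/4586399344)·31554496/456533 + 59066920/859949877·29791/512 = 15334286406379/4237832993856 ≠ 1/4 ⇒ order 3.
b·(c∘Ac): (-69256649/4586399344)·(-7584/539) + 59066920/859949877·713/110 = 565575238/859949877 ≠ 1/8
b·Ac²: (-69256649/4586399344)·36/7 + 59066920/859949877·57551/4235 = 226656979823/264864562116 ≠ 1/12
b·A²c: 59066920/859949877·(-12/5) = -47253536/286649959 ≠ 1/24

3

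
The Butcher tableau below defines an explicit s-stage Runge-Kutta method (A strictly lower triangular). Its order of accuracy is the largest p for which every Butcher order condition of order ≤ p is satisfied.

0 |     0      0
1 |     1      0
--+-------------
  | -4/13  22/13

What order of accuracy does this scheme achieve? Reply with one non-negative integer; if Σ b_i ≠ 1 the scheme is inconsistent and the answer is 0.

0

b = (-4/13, 22/13)
c = (0, 1)
Σ b_i: (-4/13)·1 + 22/13·1 = 18/13 ≠ 1 ⇒ order 0.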